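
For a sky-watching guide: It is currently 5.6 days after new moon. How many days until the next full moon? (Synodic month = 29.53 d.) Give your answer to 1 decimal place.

9.2 days

Full moon is 0.5 of the way through the cycle: age 0.5 × 29.53 = 14.765 d.
That is 14.765 − 5.6 = 9.165 days ahead.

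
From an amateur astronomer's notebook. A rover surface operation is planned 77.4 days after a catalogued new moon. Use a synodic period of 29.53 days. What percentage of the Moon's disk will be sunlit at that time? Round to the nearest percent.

77.4 d spans 2 complete synodic months (2 × 29.53 = 59.06 d) plus 18.34 d.
Elongation θ = 360° × 18.34/29.53 ≈ 223.6°.
cos 223.6° = (-0.724), so f = (1 − (-0.724))/2 = 0.862, so 86%.

86%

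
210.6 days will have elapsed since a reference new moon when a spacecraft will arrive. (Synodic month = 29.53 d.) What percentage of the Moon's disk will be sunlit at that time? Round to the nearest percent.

210.6/29.53 = 7.132 lunations, so 7 complete cycles and 3.89 d into the next.
The Moon has covered 3.89/29.53 of its cycle, so θ ≈ 360° × 3.89/29.53 = 47.4°.
cos 47.4° = 0.677, so f = (1 − 0.677)/2 = 0.162, so 16%.

16%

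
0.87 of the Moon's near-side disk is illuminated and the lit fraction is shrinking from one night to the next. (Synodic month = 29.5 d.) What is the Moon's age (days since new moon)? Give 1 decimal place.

18.2 days

From f = (1 − cos θ)/2: cos θ = 1 − 2×0.87 = -0.740; arccos → 137.7°.
Since the Moon is past full (waning), take the reflex angle: θ = 360° − 137.7° = 222.3°.
That fraction of the synodic month is 222.3/360 × 29.5 d ≈ 18.21 d.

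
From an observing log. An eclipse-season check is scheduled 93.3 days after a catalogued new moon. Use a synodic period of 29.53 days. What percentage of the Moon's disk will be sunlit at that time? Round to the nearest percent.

Reduce mod P: 93.3 − 3×29.53 = 4.71 d into the current lunation.
Elongation θ = 360° × 4.71/29.53 ≈ 57.4°.
cos 57.4° = 0.538, so f = (1 − 0.538)/2 = 0.231, so 23%.

23%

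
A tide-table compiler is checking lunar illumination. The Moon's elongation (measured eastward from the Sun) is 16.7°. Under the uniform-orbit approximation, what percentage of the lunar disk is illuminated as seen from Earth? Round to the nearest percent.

2%

cos 16.7° = 0.958, so f = (1 − 0.958)/2 = 0.021, i.e. 2%.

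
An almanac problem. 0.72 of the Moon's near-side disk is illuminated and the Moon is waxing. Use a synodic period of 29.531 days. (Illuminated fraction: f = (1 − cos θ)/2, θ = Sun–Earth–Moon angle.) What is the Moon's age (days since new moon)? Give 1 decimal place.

9.5 days

Invert f = (1 − cos θ)/2 to get cos θ = 1 − 2(0.72) = -0.440, hence θ₀ = arccos -0.440 = 116.1°.
The Moon is waxing (0°–180°), so θ = 116.1° directly.
At 360°/29.531 d per day, 116.1° corresponds to 9.52 days.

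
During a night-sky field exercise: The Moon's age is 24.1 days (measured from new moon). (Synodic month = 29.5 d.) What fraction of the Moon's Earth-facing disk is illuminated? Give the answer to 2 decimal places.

The Moon has covered 24.1/29.5 of its cycle, so θ ≈ 360° × 24.1/29.5 = 294.1°.
cos 294.1° = 0.408, so f = (1 − 0.408)/2 = 0.296.

0.30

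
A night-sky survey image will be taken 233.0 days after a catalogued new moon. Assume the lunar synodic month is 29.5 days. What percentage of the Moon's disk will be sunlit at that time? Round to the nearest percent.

233.0 d spans 7 complete synodic months (7 × 29.5 = 206.50 d) plus 26.50 d.
The Moon has covered 26.50/29.5 of its cycle, so θ ≈ 360° × 26.50/29.5 = 323.4°.
cos 323.4° = 0.803, so f = (1 − 0.803)/2 = 0.099, so 10%.

10%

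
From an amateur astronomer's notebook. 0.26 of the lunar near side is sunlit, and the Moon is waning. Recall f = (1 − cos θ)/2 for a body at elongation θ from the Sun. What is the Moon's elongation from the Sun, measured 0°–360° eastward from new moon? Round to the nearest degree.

cos θ = 1 − 2f = 0.480, giving a principal value of 61.3°.
Since the Moon is past full (waning), take the reflex angle: θ = 360° − 61.3° = 298.7°.

299°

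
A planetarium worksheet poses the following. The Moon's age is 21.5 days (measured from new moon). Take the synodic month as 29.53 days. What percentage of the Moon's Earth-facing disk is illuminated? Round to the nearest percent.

The Moon has covered 21.5/29.53 of its cycle, so θ ≈ 360° × 21.5/29.53 = 262.1°.
With cos θ = (-0.137), the lit fraction is (1 − (-0.137))/2 ≈ 0.569, so 57%.

57%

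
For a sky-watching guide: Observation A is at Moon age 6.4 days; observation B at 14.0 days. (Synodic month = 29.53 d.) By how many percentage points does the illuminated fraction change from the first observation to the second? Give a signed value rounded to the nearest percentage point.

+60 pp

First observation: θ = 360°·6.4/29.53 = 78.0°, so f = 0.396.
Second observation: θ = 170.7°, f = 0.993.
Δf = 0.993 − 0.396 = +0.597, i.e. +60 pp.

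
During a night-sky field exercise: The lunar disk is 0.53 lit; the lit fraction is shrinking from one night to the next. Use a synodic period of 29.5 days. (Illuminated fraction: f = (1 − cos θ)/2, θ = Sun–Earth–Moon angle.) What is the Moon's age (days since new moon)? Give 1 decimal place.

Invert f = (1 − cos θ)/2 to get cos θ = 1 − 2(0.53) = -0.060, hence θ₀ = arccos -0.060 = 93.4°.
A waning Moon lies in 180°–360°, so θ = 360° − 93.4° = 266.6°.
That fraction of the synodic month is 266.6/360 × 29.5 d ≈ 21.84 d.

21.8 days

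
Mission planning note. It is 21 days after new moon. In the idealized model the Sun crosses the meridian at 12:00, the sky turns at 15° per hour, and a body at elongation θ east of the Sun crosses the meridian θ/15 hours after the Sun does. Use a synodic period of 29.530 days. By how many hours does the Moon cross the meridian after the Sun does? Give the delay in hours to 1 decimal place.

17.1 h

The Moon has covered 21/29.530 of its cycle, so θ ≈ 360° × 21/29.530 = 256.0°.
At 15° of sky rotation per hour, 256.0° corresponds to a 17.07 h lag.
So the Moon crosses the meridian 17.07 h after the Sun.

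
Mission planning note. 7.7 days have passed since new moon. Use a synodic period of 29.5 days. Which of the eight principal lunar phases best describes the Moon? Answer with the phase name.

θ ≈ 360° × 7.7/29.5 = 94°, which falls in the first quarter sector.

first quarter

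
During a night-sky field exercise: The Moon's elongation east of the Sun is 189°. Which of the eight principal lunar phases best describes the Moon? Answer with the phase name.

full moon

The full moon sector spans roughly 158°–202°; 189° falls inside it.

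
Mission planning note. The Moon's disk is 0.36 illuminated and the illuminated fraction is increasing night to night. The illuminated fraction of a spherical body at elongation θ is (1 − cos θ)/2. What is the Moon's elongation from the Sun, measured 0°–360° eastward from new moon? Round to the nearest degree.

Invert f = (1 − cos θ)/2 to get cos θ = 1 − 2(0.36) = 0.280, hence θ₀ = arccos 0.280 = 73.7°.
Waxing ⇒ before full, so θ = 73.7°.

74°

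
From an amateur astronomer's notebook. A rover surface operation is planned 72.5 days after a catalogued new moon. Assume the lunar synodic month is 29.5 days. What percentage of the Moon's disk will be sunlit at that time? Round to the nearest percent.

72.5 d spans 2 complete synodic months (2 × 29.5 = 59.00 d) plus 13.50 d.
Elongation θ = 360° × 13.50/29.5 ≈ 164.7°.
With cos θ = (-0.965), the lit fraction is (1 − (-0.965))/2 ≈ 0.982, so 98%.

98%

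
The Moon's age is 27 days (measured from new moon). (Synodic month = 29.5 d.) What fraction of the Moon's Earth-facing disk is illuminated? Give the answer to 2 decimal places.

Phase angle: θ = 360°·(27 d)/(29.5 d) = 329.5°.
Illuminated fraction = (1 − cos 329.5°)/2 = (1 − 0.862)/2 ≈ 0.069.

0.07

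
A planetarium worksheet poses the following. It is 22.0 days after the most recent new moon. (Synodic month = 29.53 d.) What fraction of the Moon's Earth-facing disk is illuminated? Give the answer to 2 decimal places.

0.52

The Moon has covered 22.0/29.53 of its cycle, so θ ≈ 360° × 22.0/29.53 = 268.2°.
cos 268.2° = (-0.031), so f = (1 − (-0.031))/2 = 0.516.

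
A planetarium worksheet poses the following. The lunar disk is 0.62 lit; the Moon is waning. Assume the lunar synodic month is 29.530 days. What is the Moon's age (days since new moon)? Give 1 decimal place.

From f = (1 − cos θ)/2: cos θ = 1 − 2×0.62 = -0.240; arccos → 103.9°.
Since the Moon is past full (waning), take the reflex angle: θ = 360° − 103.9° = 256.1°.
That fraction of the synodic month is 256.1/360 × 29.530 d ≈ 21.01 d.

21.0 days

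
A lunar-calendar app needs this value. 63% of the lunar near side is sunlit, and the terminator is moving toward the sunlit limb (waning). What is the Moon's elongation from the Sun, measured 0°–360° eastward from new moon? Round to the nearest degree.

255°

From f = (1 − cos θ)/2: cos θ = 1 − 2×0.63 = -0.260; arccos → 105.1°.
A waning Moon lies in 180°–360°, so θ = 360° − 105.1° = 254.9°.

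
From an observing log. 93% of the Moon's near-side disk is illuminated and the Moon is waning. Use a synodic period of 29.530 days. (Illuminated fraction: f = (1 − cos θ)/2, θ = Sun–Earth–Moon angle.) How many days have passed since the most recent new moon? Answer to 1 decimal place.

cos θ = 1 − 2f = -0.860, giving a principal value of 149.3°.
Waning ⇒ past full, so θ = 360° − 149.3° = 210.7°.
That fraction of the synodic month is 210.7/360 × 29.530 d ≈ 17.28 d.

17.3 days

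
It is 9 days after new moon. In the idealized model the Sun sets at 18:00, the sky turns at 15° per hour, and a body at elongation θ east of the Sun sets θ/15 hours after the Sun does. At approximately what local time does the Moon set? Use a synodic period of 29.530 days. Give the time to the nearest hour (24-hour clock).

Phase angle: θ = 360°·(9 d)/(29.530 d) = 109.7°.
The Moon trails the Sun by θ/15 = 109.7/15 ≈ 7.31 hours.
18:00 + 7.31 h ≈ 01:19 → 01:00 to the nearest hour.

01:00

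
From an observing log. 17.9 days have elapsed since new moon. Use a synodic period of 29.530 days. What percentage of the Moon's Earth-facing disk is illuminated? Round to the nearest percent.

89%

Phase angle: θ = 360°·(17.9 d)/(29.530 d) = 218.2°.
Illuminated fraction = (1 − cos 218.2°)/2 = (1 − (-0.786))/2 ≈ 0.893, so 89%.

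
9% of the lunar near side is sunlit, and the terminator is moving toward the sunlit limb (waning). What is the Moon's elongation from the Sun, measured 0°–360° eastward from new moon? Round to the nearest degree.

From f = (1 − cos θ)/2: cos θ = 1 − 2×0.09 = 0.820; arccos → 34.9°.
A waning Moon lies in 180°–360°, so θ = 360° − 34.9° = 325.1°.

325°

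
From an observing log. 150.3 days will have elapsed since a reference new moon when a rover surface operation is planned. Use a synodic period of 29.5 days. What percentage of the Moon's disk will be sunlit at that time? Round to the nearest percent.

150.3/29.5 = 5.095 lunations, so 5 complete cycles and 2.80 d into the next.
Phase angle: θ = 360°·(2.80 d)/(29.5 d) = 34.2°.
Illuminated fraction = (1 − cos 34.2°)/2 = (1 − 0.827)/2 ≈ 0.086, so 9%.

9%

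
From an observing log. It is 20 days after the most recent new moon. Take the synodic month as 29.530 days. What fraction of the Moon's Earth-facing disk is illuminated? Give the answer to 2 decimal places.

0.72

Elongation θ = 360° × 20/29.530 ≈ 243.8°.
cos 243.8° = (-0.441), so f = (1 − (-0.441))/2 = 0.721.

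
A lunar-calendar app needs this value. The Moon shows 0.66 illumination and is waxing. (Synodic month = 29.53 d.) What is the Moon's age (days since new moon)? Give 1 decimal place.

cos θ = 1 − 2f = -0.320, giving a principal value of 108.7°.
Waxing ⇒ before full, so θ = 108.7°.
That fraction of the synodic month is 108.7/360 × 29.53 d ≈ 8.91 d.

8.9 days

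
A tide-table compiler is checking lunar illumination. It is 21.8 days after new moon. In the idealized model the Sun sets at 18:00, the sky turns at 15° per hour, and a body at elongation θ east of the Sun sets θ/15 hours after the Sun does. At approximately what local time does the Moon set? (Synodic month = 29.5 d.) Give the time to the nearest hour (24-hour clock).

The Moon has covered 21.8/29.5 of its cycle, so θ ≈ 360° × 21.8/29.5 = 266.0°.
At 15° of sky rotation per hour, 266.0° corresponds to a 17.74 h lag.
18:00 + 17.74 h ≈ 11:44 → 12:00 to the nearest hour.

12:00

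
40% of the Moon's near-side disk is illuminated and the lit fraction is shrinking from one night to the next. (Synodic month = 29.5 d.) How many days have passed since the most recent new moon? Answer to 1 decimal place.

23.1 days

From f = (1 − cos θ)/2: cos θ = 1 − 2×0.40 = 0.200; arccos → 78.5°.
A waning Moon lies in 180°–360°, so θ = 360° − 78.5° = 281.5°.
Age = 29.5 × 281.5°/360° ≈ 23.07 days.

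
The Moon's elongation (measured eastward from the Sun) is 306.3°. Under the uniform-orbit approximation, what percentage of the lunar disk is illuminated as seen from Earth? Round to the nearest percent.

Half-versine of 306.3°: (1 − 0.592)/2 = 0.204, i.e. 20%.

20%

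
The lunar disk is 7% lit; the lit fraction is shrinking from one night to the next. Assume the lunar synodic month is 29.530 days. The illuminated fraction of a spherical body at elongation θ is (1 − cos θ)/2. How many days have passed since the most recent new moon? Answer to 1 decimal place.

From f = (1 − cos θ)/2: cos θ = 1 − 2×0.07 = 0.860; arccos → 30.7°.
A waning Moon lies in 180°–360°, so θ = 360° − 30.7° = 329.3°.
That fraction of the synodic month is 329.3/360 × 29.530 d ≈ 27.01 d.

27.0 days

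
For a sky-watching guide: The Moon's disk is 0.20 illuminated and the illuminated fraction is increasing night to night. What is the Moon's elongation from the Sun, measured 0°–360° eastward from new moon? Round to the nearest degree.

Invert f = (1 − cos θ)/2 to get cos θ = 1 − 2(0.20) = 0.600, hence θ₀ = arccos 0.600 = 53.1°.
Before full moon the principal value applies: θ = 53.1°.

53°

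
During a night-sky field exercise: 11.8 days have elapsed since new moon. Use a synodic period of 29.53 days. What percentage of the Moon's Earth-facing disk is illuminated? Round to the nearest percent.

The Moon has covered 11.8/29.53 of its cycle, so θ ≈ 360° × 11.8/29.53 = 143.9°.
cos 143.9° = (-0.808), so f = (1 − (-0.808))/2 = 0.904, so 90%.

90%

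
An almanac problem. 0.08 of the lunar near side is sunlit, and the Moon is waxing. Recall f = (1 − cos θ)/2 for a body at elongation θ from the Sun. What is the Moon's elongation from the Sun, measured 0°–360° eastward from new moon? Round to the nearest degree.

33°

From f = (1 − cos θ)/2: cos θ = 1 − 2×0.08 = 0.840; arccos → 32.9°.
The Moon is waxing (0°–180°), so θ = 32.9° directly.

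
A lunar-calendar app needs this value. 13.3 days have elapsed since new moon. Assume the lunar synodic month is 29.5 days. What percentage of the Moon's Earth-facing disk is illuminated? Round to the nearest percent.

The Moon has covered 13.3/29.5 of its cycle, so θ ≈ 360° × 13.3/29.5 = 162.3°.
Illuminated fraction = (1 − cos 162.3°)/2 = (1 − (-0.953))/2 ≈ 0.976, so 98%.

98%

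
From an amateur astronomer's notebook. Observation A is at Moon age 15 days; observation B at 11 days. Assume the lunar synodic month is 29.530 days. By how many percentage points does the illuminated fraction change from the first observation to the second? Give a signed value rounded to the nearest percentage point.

-15 percentage points

First observation: θ = 360°·15/29.530 = 182.9°, so f = 0.999.
Second observation: θ = 134.1°, f = 0.848.
Δf = 0.848 − 0.999 = -0.151, i.e. -15 pp.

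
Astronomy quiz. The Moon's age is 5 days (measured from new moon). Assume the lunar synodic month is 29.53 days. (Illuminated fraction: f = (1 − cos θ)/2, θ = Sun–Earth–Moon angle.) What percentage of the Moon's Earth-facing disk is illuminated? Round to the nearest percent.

The Moon has covered 5/29.53 of its cycle, so θ ≈ 360° × 5/29.53 = 61.0°.
cos 61.0° = 0.485, so f = (1 − 0.485)/2 = 0.257, so 26%.

26%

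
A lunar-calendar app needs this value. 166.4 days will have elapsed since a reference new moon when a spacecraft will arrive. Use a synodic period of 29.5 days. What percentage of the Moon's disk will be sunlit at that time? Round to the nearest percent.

166.4/29.5 = 5.641 lunations, so 5 complete cycles and 18.90 d into the next.
The Moon has covered 18.90/29.5 of its cycle, so θ ≈ 360° × 18.90/29.5 = 230.6°.
Illuminated fraction = (1 − cos 230.6°)/2 = (1 − (-0.634))/2 ≈ 0.817, so 82%.

82%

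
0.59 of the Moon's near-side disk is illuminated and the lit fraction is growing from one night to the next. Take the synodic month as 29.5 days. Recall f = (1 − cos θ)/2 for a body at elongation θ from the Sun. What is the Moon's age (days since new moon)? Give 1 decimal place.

From f = (1 − cos θ)/2: cos θ = 1 − 2×0.59 = -0.180; arccos → 100.4°.
The Moon is waxing (0°–180°), so θ = 100.4° directly.
Age = 29.5 × 100.4°/360° ≈ 8.22 days.

8.2 days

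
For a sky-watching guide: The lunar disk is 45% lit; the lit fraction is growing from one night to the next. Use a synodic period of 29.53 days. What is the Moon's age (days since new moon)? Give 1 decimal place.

6.9 days

From f = (1 − cos θ)/2: cos θ = 1 − 2×0.45 = 0.100; arccos → 84.3°.
Waxing ⇒ before full, so θ = 84.3°.
That fraction of the synodic month is 84.3/360 × 29.53 d ≈ 6.91 d.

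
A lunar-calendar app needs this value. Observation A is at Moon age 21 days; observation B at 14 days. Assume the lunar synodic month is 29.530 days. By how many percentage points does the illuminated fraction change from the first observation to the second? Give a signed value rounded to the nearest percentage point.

+37 percentage points

θ₁ = 360° × 21/29.530 = 256.0°, f₁ = (1 − cos θ₁)/2 = 0.621.
θ₂ = 360° × 14/29.530 = 170.7°, f₂ = (1 − cos θ₂)/2 = 0.993.
Change = f₂ − f₁ = +0.373 → +37 percentage points.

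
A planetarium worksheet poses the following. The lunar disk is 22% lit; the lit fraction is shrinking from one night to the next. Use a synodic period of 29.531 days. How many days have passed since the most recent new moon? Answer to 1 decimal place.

24.9 days

cos θ = 1 − 2f = 0.560, giving a principal value of 55.9°.
Since the Moon is past full (waning), take the reflex angle: θ = 360° − 55.9° = 304.1°.
Age = 29.531 × 304.1°/360° ≈ 24.94 days.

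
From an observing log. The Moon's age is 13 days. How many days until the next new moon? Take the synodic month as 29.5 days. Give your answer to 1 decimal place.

One full lunation from the last new moon is 29.5 d; remaining = 29.5 − 13 = 16.500 d.

16.5 days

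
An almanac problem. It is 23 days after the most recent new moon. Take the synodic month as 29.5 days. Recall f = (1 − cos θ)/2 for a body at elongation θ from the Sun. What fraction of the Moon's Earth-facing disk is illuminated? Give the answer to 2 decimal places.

0.41

Elongation θ = 360° × 23/29.5 ≈ 280.7°.
cos 280.7° = 0.185, so f = (1 − 0.185)/2 = 0.407.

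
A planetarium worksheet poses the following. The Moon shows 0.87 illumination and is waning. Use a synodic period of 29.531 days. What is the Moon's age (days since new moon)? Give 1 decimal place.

18.2 days

From f = (1 − cos θ)/2: cos θ = 1 − 2×0.87 = -0.740; arccos → 137.7°.
Waning ⇒ past full, so θ = 360° − 137.7° = 222.3°.
Age = 29.531 × 222.3°/360° ≈ 18.23 days.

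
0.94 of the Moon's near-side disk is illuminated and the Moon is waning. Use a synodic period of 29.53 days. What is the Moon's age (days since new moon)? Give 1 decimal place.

17.1 days

cos θ = 1 − 2f = -0.880, giving a principal value of 151.6°.
A waning Moon lies in 180°–360°, so θ = 360° − 151.6° = 208.4°.
That fraction of the synodic month is 208.4/360 × 29.53 d ≈ 17.09 d.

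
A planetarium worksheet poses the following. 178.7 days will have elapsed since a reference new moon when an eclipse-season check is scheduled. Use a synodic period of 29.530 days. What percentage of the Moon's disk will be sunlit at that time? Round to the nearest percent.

178.7 d spans 6 complete synodic months (6 × 29.530 = 177.18 d) plus 1.52 d.
The Moon has covered 1.52/29.530 of its cycle, so θ ≈ 360° × 1.52/29.530 = 18.5°.
With cos θ = 0.948, the lit fraction is (1 − 0.948)/2 ≈ 0.026, so 3%.

3%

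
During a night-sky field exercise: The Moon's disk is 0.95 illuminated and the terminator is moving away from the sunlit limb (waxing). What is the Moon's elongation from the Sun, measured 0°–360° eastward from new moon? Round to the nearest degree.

154°

Invert f = (1 − cos θ)/2 to get cos θ = 1 − 2(0.95) = -0.900, hence θ₀ = arccos -0.900 = 154.2°.
Before full moon the principal value applies: θ = 154.2°.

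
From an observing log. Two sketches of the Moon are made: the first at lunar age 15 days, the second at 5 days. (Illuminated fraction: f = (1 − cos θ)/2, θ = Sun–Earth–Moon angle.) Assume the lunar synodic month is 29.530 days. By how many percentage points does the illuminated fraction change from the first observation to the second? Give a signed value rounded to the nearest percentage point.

First observation: θ = 360°·15/29.530 = 182.9°, so f = 0.999.
Second observation: θ = 61.0°, f = 0.257.
Δf = 0.257 − 0.999 = -0.742, i.e. -74 pp.

-74 pp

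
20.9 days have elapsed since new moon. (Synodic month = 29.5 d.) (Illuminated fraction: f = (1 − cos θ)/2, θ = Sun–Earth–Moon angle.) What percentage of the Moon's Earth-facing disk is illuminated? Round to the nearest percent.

Phase angle: θ = 360°·(20.9 d)/(29.5 d) = 255.1°.
With cos θ = (-0.258), the lit fraction is (1 − (-0.258))/2 ≈ 0.629, so 63%.

63%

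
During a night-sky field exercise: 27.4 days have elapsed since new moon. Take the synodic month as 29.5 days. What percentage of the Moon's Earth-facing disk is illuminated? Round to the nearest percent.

Elongation θ = 360° × 27.4/29.5 ≈ 334.4°.
With cos θ = 0.902, the lit fraction is (1 − 0.902)/2 ≈ 0.049, so 5%.

5%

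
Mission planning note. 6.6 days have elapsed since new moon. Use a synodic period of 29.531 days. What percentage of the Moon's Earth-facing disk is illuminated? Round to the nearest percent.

42%

Phase angle: θ = 360°·(6.6 d)/(29.531 d) = 80.5°.
Illuminated fraction = (1 − cos 80.5°)/2 = (1 − 0.166)/2 ≈ 0.417, so 42%.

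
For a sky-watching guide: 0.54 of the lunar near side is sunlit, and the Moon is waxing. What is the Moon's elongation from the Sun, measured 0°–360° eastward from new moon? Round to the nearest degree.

Invert f = (1 − cos θ)/2 to get cos θ = 1 − 2(0.54) = -0.080, hence θ₀ = arccos -0.080 = 94.6°.
The Moon is waxing (0°–180°), so θ = 94.6° directly.

95°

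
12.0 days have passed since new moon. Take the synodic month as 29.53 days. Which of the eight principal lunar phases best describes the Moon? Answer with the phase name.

At 12.0/29.53 of the cycle, θ ≈ 146° — the waxing gibbous range.

waxing gibbous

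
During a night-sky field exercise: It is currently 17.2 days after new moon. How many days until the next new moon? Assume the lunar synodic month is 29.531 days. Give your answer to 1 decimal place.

12.3 days

One full lunation from the last new moon is 29.531 d; remaining = 29.531 − 17.2 = 12.331 d.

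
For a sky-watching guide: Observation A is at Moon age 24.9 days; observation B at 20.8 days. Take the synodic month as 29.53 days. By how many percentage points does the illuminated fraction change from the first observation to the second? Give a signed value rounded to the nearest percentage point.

First observation: θ = 360°·24.9/29.53 = 303.6°, so f = 0.224.
Second observation: θ = 253.6°, f = 0.641.
Δf = 0.641 − 0.224 = +0.418, i.e. +42 pp.

+42 pp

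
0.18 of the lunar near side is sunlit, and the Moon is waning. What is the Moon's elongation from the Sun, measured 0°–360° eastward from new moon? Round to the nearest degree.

310°

cos θ = 1 − 2f = 0.640, giving a principal value of 50.2°.
Since the Moon is past full (waning), take the reflex angle: θ = 360° − 50.2° = 309.8°.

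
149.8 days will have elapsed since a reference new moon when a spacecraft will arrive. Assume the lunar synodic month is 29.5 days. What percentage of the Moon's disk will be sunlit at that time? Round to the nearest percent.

6%

Reduce mod P: 149.8 − 5×29.5 = 2.30 d into the current lunation.
The Moon has covered 2.30/29.5 of its cycle, so θ ≈ 360° × 2.30/29.5 = 28.1°.
With cos θ = 0.882, the lit fraction is (1 − 0.882)/2 ≈ 0.059, so 6%.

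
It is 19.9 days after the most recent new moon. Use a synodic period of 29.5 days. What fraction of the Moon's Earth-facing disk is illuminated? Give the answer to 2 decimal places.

0.73

Phase angle: θ = 360°·(19.9 d)/(29.5 d) = 242.8°.
Illuminated fraction = (1 − cos 242.8°)/2 = (1 − (-0.456))/2 ≈ 0.728.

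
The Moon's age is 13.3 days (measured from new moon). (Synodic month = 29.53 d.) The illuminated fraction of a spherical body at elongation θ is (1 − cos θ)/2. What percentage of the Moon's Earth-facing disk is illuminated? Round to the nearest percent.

98%

Elongation θ = 360° × 13.3/29.53 ≈ 162.1°.
Illuminated fraction = (1 − cos 162.1°)/2 = (1 − (-0.952))/2 ≈ 0.976, so 98%.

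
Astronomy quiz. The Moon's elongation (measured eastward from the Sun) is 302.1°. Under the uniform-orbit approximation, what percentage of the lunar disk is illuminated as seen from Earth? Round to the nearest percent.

23%

f = (1 − cos 302.1°)/2 = (1 − 0.531)/2 ≈ 0.234, i.e. 23%.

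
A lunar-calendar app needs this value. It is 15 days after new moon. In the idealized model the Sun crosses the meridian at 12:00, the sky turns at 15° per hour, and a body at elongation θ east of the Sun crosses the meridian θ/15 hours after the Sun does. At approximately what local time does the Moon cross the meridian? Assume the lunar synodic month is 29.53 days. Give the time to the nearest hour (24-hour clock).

Phase angle: θ = 360°·(15 d)/(29.53 d) = 182.9°.
The Moon trails the Sun by θ/15 = 182.9/15 ≈ 12.19 hours.
12:00 + 12.19 h ≈ 00:11 → 00:00 to the nearest hour.

00:00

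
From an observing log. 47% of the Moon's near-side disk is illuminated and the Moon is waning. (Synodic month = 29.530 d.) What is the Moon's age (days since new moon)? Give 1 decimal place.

22.4 days

cos θ = 1 − 2f = 0.060, giving a principal value of 86.6°.
A waning Moon lies in 180°–360°, so θ = 360° − 86.6° = 273.4°.
At 360°/29.530 d per day, 273.4° corresponds to 22.43 days.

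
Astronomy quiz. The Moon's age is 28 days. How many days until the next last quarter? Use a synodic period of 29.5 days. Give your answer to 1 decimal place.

23.6 days

Last quarter is 0.75 of the way through the cycle: age 0.75 × 29.5 = 22.125 d.
Already past this cycle's last quarter; the next is at 22.125 + 29.5 = 51.625 d, so 51.625 − 28 = 23.625 days.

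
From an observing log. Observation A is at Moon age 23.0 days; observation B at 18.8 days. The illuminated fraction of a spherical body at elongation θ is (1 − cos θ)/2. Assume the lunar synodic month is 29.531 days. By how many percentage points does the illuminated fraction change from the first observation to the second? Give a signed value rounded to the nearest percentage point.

+42 pp

θ₁ = 360° × 23.0/29.531 = 280.4°, f₁ = (1 − cos θ₁)/2 = 0.410.
θ₂ = 360° × 18.8/29.531 = 229.2°, f₂ = (1 − cos θ₂)/2 = 0.827.
Change = f₂ − f₁ = +0.417 → +42 percentage points.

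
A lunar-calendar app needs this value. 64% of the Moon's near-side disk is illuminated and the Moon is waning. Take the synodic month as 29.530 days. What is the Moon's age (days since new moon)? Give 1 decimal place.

cos θ = 1 − 2f = -0.280, giving a principal value of 106.3°.
Since the Moon is past full (waning), take the reflex angle: θ = 360° − 106.3° = 253.7°.
At 360°/29.530 d per day, 253.7° corresponds to 20.81 days.

20.8 days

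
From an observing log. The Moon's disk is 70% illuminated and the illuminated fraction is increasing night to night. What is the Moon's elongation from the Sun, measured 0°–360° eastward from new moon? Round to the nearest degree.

114°

Invert f = (1 − cos θ)/2 to get cos θ = 1 − 2(0.70) = -0.400, hence θ₀ = arccos -0.400 = 113.6°.
Before full moon the principal value applies: θ = 113.6°.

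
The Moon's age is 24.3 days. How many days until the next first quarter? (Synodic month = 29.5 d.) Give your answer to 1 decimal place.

First quarter occurs at elongation 90°, i.e. at age 29.5 × 90/360 = 7.375 d.
This lunation's first quarter (7.375 d) has passed, so add one period: 36.875 − 24.3 = 12.575 days.

12.6 days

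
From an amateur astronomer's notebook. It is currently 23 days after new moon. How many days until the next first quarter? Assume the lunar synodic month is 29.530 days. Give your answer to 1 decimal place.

First quarter is 0.25 of the way through the cycle: age 0.25 × 29.530 = 7.383 d.
This lunation's first quarter (7.383 d) has passed, so add one period: 36.913 − 23 = 13.913 days.

13.9 days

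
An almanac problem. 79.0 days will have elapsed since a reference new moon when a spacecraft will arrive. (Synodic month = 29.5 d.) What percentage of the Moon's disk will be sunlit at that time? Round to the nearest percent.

Reduce mod P: 79.0 − 2×29.5 = 20.00 d into the current lunation.
The Moon has covered 20.00/29.5 of its cycle, so θ ≈ 360° × 20.00/29.5 = 244.1°.
Illuminated fraction = (1 − cos 244.1°)/2 = (1 − (-0.437))/2 ≈ 0.719, so 72%.

72%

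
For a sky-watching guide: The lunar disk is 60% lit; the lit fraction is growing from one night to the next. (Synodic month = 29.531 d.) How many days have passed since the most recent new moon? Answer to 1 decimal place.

cos θ = 1 − 2f = -0.200, giving a principal value of 101.5°.
The Moon is waxing (0°–180°), so θ = 101.5° directly.
Age = 29.531 × 101.5°/360° ≈ 8.33 days.

8.3 days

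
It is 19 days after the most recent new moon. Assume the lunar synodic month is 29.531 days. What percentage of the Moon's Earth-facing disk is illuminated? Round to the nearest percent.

81%

The Moon has covered 19/29.531 of its cycle, so θ ≈ 360° × 19/29.531 = 231.6°.
Illuminated fraction = (1 − cos 231.6°)/2 = (1 − (-0.621))/2 ≈ 0.810, so 81%.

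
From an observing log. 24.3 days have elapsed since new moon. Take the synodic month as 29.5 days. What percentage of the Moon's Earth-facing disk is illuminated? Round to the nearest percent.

Phase angle: θ = 360°·(24.3 d)/(29.5 d) = 296.5°.
cos 296.5° = 0.447, so f = (1 − 0.447)/2 = 0.277, so 28%.

28%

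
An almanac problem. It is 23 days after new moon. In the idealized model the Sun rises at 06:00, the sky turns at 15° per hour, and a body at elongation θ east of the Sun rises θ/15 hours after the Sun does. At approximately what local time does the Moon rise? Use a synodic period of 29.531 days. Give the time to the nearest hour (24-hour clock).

Phase angle: θ = 360°·(23 d)/(29.531 d) = 280.4°.
Delay after the Sun = 280.4° / (15°/h) ≈ 18.69 h.
06:00 + 18.69 h ≈ 00:42 → 01:00 to the nearest hour.

01:00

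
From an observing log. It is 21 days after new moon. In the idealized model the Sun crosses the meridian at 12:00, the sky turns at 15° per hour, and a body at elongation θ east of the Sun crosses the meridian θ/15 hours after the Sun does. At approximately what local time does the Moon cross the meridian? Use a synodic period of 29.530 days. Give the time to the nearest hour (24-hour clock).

Elongation θ = 360° × 21/29.530 ≈ 256.0°.
Delay after the Sun = 256.0° / (15°/h) ≈ 17.07 h.
12:00 + 17.07 h ≈ 05:04 → 05:00 to the nearest hour.

05:00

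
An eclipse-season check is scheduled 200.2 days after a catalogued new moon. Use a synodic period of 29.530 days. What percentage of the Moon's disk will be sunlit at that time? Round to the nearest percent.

41%

Reduce mod P: 200.2 − 6×29.530 = 23.02 d into the current lunation.
Phase angle: θ = 360°·(23.02 d)/(29.530 d) = 280.6°.
cos 280.6° = 0.185, so f = (1 − 0.185)/2 = 0.408, so 41%.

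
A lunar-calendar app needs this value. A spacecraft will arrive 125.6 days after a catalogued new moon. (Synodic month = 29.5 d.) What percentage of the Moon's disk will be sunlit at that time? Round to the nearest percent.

52%

125.6 d spans 4 complete synodic months (4 × 29.5 = 118.00 d) plus 7.60 d.
Elongation θ = 360° × 7.60/29.5 ≈ 92.7°.
cos 92.7° = (-0.048), so f = (1 − (-0.048))/2 = 0.524, so 52%.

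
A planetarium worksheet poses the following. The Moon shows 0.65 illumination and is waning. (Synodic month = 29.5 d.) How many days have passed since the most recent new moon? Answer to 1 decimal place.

From f = (1 − cos θ)/2: cos θ = 1 − 2×0.65 = -0.300; arccos → 107.5°.
A waning Moon lies in 180°–360°, so θ = 360° − 107.5° = 252.5°.
At 360°/29.5 d per day, 252.5° corresponds to 20.69 days.

20.7 days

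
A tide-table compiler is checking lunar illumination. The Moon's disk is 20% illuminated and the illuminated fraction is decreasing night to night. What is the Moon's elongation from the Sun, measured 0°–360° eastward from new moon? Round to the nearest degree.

cos θ = 1 − 2f = 0.600, giving a principal value of 53.1°.
Waning ⇒ past full, so θ = 360° − 53.1° = 306.9°.

307°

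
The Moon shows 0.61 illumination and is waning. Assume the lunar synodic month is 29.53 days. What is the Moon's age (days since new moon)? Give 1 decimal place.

21.1 days

Invert f = (1 − cos θ)/2 to get cos θ = 1 − 2(0.61) = -0.220, hence θ₀ = arccos -0.220 = 102.7°.
Since the Moon is past full (waning), take the reflex angle: θ = 360° − 102.7° = 257.3°.
Age = 29.53 × 257.3°/360° ≈ 21.11 days.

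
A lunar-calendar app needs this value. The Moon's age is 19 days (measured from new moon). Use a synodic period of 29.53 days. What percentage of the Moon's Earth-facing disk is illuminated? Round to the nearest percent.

The Moon has covered 19/29.53 of its cycle, so θ ≈ 360° × 19/29.53 = 231.6°.
Illuminated fraction = (1 − cos 231.6°)/2 = (1 − (-0.621))/2 ≈ 0.810, so 81%.

81%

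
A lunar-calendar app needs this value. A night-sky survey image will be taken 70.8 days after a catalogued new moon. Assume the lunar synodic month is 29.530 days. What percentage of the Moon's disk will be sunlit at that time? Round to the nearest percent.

90%

70.8 d spans 2 complete synodic months (2 × 29.530 = 59.06 d) plus 11.74 d.
The Moon has covered 11.74/29.530 of its cycle, so θ ≈ 360° × 11.74/29.530 = 143.1°.
With cos θ = (-0.800), the lit fraction is (1 − (-0.800))/2 ≈ 0.900, so 90%.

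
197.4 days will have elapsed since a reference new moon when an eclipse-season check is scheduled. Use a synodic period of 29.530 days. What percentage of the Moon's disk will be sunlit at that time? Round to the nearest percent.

70%

197.4 d spans 6 complete synodic months (6 × 29.530 = 177.18 d) plus 20.22 d.
Phase angle: θ = 360°·(20.22 d)/(29.530 d) = 246.5°.
cos 246.5° = (-0.399), so f = (1 − (-0.399))/2 = 0.699, so 70%.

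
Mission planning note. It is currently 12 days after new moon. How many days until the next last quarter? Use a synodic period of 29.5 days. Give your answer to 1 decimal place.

Last quarter occurs at elongation 270°, i.e. at age 29.5 × 270/360 = 22.125 d.
So 10.125 days remain (22.125 − 12).

10.1 days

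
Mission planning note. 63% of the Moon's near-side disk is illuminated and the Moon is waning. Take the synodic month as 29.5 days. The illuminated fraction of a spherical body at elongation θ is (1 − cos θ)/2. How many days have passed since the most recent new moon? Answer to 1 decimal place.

cos θ = 1 − 2f = -0.260, giving a principal value of 105.1°.
Since the Moon is past full (waning), take the reflex angle: θ = 360° − 105.1° = 254.9°.
Age = 29.5 × 254.9°/360° ≈ 20.89 days.

20.9 days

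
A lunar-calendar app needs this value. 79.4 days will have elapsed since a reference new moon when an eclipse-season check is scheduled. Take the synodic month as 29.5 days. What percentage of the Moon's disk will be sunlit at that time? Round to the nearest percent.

79.4 d spans 2 complete synodic months (2 × 29.5 = 59.00 d) plus 20.40 d.
Phase angle: θ = 360°·(20.40 d)/(29.5 d) = 248.9°.
cos 248.9° = (-0.359), so f = (1 − (-0.359))/2 = 0.680, so 68%.

68%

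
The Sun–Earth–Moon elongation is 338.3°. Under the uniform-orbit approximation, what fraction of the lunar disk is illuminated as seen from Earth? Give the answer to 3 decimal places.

0.035

f = (1 − cos 338.3°)/2 = (1 − 0.929)/2 ≈ 0.035.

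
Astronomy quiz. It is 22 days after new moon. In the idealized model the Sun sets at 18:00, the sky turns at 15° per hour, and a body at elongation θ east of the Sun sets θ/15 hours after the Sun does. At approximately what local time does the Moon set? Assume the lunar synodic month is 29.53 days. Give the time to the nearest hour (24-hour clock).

12:00

The Moon has covered 22/29.53 of its cycle, so θ ≈ 360° × 22/29.53 = 268.2°.
The Moon trails the Sun by θ/15 = 268.2/15 ≈ 17.88 hours.
18:00 + 17.88 h ≈ 11:53 → 12:00 to the nearest hour.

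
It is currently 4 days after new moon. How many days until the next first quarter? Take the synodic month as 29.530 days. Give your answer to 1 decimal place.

3.4 days

First quarter occurs at elongation 90°, i.e. at age 29.530 × 90/360 = 7.383 d.
So 3.383 days remain (7.383 − 4).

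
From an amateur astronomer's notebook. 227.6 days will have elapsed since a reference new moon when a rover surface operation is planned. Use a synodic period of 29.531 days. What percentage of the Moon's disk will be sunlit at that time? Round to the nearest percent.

63%

Reduce mod P: 227.6 − 7×29.531 = 20.88 d into the current lunation.
Elongation θ = 360° × 20.88/29.531 ≈ 254.6°.
With cos θ = (-0.266), the lit fraction is (1 − (-0.266))/2 ≈ 0.633, so 63%.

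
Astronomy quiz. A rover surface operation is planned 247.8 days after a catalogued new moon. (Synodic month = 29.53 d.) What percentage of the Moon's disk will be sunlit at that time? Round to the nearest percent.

Reduce mod P: 247.8 − 8×29.53 = 11.56 d into the current lunation.
Phase angle: θ = 360°·(11.56 d)/(29.53 d) = 140.9°.
With cos θ = (-0.776), the lit fraction is (1 − (-0.776))/2 ≈ 0.888, so 89%.

89%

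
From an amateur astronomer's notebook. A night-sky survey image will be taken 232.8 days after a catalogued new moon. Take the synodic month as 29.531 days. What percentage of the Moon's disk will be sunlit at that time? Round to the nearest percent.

232.8/29.531 = 7.883 lunations, so 7 complete cycles and 26.08 d into the next.
Elongation θ = 360° × 26.08/29.531 ≈ 318.0°.
With cos θ = 0.743, the lit fraction is (1 − 0.743)/2 ≈ 0.129, so 13%.

13%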